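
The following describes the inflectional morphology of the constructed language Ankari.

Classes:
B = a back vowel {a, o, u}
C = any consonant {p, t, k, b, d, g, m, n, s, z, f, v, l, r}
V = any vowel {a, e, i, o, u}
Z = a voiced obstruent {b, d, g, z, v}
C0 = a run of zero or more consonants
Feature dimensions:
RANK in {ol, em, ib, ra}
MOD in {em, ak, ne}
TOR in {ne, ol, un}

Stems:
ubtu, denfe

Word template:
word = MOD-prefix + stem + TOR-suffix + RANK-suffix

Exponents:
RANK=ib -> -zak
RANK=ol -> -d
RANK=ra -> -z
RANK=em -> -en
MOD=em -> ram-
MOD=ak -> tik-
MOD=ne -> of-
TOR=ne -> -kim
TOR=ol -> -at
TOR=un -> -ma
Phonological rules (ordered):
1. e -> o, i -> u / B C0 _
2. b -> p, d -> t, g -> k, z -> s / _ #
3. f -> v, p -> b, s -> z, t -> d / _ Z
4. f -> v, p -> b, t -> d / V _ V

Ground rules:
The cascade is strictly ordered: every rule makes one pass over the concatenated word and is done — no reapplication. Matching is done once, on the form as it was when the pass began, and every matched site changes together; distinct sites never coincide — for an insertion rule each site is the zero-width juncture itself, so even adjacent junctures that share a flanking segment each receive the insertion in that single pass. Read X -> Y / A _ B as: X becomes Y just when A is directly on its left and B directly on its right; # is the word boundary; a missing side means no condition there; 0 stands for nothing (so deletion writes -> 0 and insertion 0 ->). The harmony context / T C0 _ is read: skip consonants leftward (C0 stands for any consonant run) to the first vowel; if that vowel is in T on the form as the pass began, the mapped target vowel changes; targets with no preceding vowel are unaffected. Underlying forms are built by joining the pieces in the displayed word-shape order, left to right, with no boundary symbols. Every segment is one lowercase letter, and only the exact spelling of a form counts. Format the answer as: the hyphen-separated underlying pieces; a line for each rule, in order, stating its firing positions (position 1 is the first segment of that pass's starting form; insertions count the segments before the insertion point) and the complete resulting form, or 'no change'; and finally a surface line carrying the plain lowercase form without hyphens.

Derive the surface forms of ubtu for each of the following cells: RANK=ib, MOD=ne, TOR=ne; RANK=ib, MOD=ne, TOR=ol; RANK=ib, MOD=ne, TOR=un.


cell RANK=ib, MOD=ne, TOR=ne:
underlying: of-ubtu-kim-zak
1. e -> o, i -> u / B C0 _: fires at position(s) 8: ofubtukumzak
2. b -> p, d -> t, g -> k, z -> s / _ #: no change
3. f -> v, p -> b, s -> z, t -> d / _ Z: no change
4. f -> v, p -> b, t -> d / V _ V: fires at position(s) 2: ovubtukumzak
surface: ovubtukumzak

cell RANK=ib, MOD=ne, TOR=ol:
underlying: of-ubtu-at-zak
1. e -> o, i -> u / B C0 _: no change
2. b -> p, d -> t, g -> k, z -> s / _ #: no change
3. f -> v, p -> b, s -> z, t -> d / _ Z: fires at position(s) 8: ofubtuadzak
4. f -> v, p -> b, t -> d / V _ V: fires at position(s) 2: ovubtuadzak
surface: ovubtuadzak

cell RANK=ib, MOD=ne, TOR=un:
underlying: of-ubtu-ma-zak
1. e -> o, i -> u / B C0 _: no change
2. b -> p, d -> t, g -> k, z -> s / _ #: no change
3. f -> v, p -> b, s -> z, t -> d / _ Z: no change
4. f -> v, p -> b, t -> d / V _ V: fires at position(s) 2: ovubtumazak
surface: ovubtumazak


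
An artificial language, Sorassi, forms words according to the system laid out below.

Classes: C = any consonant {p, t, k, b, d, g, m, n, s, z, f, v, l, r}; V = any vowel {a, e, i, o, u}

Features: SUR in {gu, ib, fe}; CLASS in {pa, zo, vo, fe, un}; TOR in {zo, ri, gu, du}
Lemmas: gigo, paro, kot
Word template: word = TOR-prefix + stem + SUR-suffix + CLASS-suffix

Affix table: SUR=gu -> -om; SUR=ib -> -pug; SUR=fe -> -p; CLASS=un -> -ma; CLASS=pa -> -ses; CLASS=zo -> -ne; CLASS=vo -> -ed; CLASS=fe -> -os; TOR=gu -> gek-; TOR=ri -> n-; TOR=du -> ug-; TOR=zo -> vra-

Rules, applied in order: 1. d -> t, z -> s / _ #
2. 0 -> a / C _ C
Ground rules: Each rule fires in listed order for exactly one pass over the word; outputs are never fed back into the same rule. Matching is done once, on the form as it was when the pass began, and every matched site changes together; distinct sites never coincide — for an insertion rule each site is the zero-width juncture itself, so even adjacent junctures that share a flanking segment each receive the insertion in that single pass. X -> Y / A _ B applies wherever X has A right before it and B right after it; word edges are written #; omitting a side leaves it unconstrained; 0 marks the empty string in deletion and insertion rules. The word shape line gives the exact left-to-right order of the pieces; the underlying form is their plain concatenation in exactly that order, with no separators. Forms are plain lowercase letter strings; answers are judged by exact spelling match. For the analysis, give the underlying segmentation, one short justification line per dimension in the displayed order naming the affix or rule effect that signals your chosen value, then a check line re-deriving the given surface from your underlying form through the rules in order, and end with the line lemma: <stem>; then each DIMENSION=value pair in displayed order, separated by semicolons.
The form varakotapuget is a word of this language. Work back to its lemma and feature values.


underlying: vra-kot-pug-ed
SUR=ib - signalled by the affix -pug
CLASS=vo - signalled by the affix -ed
TOR=zo - signalled by the affix vra-
check: vrakotpuged -> vrakotpuget -> varakotapuget
lemma: kot; SUR=ib; CLASS=vo; TOR=zo


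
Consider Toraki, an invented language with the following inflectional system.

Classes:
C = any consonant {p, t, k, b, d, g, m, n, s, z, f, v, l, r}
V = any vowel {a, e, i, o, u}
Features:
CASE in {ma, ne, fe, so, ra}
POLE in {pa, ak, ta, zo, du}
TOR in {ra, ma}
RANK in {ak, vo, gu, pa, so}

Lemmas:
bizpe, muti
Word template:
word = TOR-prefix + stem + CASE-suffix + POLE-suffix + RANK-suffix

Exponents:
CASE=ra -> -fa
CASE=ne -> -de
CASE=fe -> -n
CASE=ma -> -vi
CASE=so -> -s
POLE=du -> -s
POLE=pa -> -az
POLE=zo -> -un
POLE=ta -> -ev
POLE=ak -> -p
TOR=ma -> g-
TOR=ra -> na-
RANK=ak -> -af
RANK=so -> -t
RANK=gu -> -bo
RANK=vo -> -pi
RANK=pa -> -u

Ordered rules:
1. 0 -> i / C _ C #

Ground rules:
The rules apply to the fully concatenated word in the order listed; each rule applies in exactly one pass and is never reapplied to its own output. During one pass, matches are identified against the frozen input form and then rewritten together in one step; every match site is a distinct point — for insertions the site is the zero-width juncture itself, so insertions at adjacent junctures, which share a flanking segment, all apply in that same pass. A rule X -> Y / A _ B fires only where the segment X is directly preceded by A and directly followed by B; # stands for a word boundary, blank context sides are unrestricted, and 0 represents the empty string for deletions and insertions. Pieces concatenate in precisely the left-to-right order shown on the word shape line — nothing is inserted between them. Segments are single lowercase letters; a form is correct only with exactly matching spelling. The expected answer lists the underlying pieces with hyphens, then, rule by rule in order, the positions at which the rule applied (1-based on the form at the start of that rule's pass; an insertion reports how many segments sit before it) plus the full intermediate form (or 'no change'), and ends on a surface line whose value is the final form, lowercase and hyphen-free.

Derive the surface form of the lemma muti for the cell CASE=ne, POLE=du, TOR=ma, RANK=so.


underlying: g-muti-de-s-t
1. 0 -> i / C _ C #: inserts after position(s) 8: gmutidesit
surface: gmutidesit


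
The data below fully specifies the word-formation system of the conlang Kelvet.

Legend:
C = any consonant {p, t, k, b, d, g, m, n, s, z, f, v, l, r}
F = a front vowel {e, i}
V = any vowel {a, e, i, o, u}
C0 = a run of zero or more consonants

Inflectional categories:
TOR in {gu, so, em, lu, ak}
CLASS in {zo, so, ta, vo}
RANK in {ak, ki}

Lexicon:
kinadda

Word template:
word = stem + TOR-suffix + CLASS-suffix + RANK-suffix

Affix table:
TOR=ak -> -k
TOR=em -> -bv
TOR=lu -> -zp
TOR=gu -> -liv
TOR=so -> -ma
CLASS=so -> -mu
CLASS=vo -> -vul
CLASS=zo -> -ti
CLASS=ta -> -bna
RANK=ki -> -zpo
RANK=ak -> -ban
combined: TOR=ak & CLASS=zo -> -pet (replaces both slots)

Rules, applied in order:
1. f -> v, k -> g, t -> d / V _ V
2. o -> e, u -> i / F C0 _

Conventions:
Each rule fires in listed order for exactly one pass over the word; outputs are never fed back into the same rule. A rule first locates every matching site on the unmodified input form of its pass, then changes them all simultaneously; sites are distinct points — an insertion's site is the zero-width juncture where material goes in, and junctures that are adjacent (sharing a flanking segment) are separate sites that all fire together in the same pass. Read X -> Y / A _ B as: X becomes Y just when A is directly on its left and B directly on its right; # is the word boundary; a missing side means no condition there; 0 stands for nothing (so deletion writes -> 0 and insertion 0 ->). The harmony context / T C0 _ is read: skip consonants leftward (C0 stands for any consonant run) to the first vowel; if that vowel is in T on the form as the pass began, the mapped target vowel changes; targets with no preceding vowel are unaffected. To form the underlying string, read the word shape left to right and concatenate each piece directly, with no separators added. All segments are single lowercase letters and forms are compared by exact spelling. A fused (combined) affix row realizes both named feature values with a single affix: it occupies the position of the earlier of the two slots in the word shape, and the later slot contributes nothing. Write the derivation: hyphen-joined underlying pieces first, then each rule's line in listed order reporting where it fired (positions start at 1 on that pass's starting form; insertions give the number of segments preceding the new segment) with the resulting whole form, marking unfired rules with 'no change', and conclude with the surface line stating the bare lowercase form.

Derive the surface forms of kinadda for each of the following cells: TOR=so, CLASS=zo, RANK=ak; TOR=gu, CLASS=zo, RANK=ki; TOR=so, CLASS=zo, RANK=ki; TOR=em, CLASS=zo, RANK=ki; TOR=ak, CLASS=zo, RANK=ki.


cell TOR=so, CLASS=zo, RANK=ak:
underlying: kinadda-ma-ti-ban
1. f -> v, k -> g, t -> d / V _ V: fires at position(s) 10: kinaddamadiban
2. o -> e, u -> i / F C0 _: no change
surface: kinaddamadiban

cell TOR=gu, CLASS=zo, RANK=ki:
underlying: kinadda-liv-ti-zpo
1. f -> v, k -> g, t -> d / V _ V: no change
2. o -> e, u -> i / F C0 _: fires at position(s) 15: kinaddalivtizpe
surface: kinaddalivtizpe

cell TOR=so, CLASS=zo, RANK=ki:
underlying: kinadda-ma-ti-zpo
1. f -> v, k -> g, t -> d / V _ V: fires at position(s) 10: kinaddamadizpo
2. o -> e, u -> i / F C0 _: fires at position(s) 14: kinaddamadizpe
surface: kinaddamadizpe

cell TOR=em, CLASS=zo, RANK=ki:
underlying: kinadda-bv-ti-zpo
1. f -> v, k -> g, t -> d / V _ V: no change
2. o -> e, u -> i / F C0 _: fires at position(s) 14: kinaddabvtizpe
surface: kinaddabvtizpe

cell TOR=ak, CLASS=zo, RANK=ki:
underlying: kinadda-pet-zpo
1. f -> v, k -> g, t -> d / V _ V: no change
2. o -> e, u -> i / F C0 _: fires at position(s) 13: kinaddapetzpe
surface: kinaddapetzpe


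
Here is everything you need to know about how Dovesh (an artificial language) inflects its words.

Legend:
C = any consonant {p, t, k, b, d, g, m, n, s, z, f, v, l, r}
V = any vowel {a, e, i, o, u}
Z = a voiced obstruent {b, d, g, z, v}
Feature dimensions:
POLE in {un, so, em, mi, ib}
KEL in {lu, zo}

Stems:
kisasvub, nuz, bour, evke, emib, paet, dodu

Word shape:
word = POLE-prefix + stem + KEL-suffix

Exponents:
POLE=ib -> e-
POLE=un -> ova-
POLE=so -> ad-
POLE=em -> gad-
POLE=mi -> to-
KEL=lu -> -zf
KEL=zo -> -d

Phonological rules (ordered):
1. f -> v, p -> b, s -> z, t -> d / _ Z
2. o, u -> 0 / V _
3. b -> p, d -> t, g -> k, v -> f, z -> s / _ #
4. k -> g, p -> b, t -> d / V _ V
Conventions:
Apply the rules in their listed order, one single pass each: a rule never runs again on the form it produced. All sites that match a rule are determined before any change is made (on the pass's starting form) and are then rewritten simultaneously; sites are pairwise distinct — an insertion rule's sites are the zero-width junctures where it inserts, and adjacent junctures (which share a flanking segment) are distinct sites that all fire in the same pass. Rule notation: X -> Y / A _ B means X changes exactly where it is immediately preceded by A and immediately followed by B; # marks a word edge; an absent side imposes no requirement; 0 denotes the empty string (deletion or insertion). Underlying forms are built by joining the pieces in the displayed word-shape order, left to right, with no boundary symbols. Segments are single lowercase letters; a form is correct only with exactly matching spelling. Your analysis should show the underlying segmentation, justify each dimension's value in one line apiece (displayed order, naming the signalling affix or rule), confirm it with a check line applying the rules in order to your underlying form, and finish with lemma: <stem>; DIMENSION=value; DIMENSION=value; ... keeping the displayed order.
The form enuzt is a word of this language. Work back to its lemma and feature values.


underlying: e-nuz-d
POLE=ib - signalled by the affix e-
KEL=zo - signalled by the affix -d
check: enuzd -> enuzd -> enuzd -> enuzt -> enuzt
lemma: nuz; POLE=ib; KEL=zo


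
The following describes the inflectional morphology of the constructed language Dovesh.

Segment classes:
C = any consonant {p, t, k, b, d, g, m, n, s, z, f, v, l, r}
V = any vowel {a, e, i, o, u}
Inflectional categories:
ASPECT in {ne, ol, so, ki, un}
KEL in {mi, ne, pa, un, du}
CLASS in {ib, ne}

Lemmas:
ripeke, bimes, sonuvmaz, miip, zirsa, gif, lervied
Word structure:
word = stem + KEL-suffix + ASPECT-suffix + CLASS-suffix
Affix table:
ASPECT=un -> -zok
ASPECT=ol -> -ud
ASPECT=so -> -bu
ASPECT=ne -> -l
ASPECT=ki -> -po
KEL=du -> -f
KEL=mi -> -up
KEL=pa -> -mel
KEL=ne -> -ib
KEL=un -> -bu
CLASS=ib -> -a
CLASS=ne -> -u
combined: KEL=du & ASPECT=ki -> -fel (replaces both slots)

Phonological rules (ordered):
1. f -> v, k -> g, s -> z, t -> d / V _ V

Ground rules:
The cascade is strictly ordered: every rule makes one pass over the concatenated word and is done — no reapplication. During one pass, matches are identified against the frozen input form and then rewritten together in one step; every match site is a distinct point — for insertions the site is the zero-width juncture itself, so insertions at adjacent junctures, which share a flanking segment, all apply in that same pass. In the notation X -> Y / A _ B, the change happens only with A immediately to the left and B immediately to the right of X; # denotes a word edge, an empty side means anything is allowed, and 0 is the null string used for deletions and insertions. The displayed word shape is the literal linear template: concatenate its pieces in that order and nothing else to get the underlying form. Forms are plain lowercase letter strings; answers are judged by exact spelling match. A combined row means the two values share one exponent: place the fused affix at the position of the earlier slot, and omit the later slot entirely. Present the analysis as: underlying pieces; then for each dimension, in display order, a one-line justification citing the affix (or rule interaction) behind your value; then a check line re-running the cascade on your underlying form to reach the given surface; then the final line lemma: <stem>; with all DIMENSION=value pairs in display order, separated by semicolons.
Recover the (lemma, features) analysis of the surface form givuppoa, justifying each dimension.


underlying: gif-up-po-a
ASPECT=ki - signalled by the affix -po
KEL=mi - signalled by the affix -up
CLASS=ib - signalled by the affix -a
check: gifuppoa -> givuppoa
lemma: gif; ASPECT=ki; KEL=mi; CLASS=ib


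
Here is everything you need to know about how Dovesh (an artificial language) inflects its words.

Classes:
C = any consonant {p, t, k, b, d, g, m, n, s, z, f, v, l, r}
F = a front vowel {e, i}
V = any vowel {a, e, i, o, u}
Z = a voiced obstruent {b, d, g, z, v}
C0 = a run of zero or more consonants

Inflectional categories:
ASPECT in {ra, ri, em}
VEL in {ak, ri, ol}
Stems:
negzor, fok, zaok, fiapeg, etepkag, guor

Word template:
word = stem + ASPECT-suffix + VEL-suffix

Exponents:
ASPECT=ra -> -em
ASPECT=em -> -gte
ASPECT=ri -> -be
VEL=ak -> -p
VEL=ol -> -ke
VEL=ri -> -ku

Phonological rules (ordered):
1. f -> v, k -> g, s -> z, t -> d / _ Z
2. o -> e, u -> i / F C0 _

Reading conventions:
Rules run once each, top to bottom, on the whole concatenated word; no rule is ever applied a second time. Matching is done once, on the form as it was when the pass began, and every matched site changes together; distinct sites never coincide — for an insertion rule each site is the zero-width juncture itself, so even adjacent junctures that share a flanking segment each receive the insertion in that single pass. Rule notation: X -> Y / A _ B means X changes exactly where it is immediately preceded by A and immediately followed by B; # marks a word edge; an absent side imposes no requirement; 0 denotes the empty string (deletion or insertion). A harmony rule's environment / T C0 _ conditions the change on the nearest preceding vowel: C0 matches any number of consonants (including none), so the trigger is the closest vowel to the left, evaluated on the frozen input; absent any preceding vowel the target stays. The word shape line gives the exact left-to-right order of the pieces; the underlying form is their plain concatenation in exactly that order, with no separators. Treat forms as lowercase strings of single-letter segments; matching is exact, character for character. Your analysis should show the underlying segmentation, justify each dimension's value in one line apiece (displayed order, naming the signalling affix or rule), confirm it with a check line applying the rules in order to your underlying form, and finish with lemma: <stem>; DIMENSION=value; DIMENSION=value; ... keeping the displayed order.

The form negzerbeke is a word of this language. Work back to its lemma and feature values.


underlying: negzor-be-ke
ASPECT=ri - signalled by the affix -be
VEL=ol - signalled by the affix -ke
check: negzorbeke -> negzorbeke -> negzerbeke
lemma: negzor; ASPECT=ri; VEL=ol


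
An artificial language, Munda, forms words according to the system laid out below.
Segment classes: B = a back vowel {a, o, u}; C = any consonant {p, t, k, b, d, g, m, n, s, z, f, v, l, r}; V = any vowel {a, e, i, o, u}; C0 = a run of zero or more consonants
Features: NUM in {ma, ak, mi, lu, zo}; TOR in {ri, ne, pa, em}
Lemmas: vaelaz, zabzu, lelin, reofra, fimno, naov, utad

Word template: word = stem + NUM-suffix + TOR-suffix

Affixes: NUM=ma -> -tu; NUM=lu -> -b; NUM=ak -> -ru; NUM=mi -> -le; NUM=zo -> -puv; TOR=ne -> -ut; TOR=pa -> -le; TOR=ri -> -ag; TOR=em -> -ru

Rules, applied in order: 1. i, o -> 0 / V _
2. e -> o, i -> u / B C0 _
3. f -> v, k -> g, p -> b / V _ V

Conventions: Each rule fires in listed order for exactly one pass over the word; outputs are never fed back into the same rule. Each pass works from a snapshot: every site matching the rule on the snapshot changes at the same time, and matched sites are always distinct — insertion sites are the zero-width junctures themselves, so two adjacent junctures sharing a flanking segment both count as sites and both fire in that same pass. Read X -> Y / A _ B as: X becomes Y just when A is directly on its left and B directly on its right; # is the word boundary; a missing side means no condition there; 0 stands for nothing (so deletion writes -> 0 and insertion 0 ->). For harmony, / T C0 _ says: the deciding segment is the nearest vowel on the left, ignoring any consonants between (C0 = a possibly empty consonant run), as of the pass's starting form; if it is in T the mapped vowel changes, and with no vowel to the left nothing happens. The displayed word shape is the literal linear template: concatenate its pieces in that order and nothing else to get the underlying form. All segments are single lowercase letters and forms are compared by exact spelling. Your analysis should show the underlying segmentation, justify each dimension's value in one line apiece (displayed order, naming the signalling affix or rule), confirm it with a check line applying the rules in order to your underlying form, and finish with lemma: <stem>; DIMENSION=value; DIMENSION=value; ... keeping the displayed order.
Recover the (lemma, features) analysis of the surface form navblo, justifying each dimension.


underlying: naov-b-le
NUM=lu - signalled by the affix -b
TOR=pa - signalled by the affix -le
check: naovble -> navble -> navblo -> navblo
lemma: naov; NUM=lu; TOR=pa


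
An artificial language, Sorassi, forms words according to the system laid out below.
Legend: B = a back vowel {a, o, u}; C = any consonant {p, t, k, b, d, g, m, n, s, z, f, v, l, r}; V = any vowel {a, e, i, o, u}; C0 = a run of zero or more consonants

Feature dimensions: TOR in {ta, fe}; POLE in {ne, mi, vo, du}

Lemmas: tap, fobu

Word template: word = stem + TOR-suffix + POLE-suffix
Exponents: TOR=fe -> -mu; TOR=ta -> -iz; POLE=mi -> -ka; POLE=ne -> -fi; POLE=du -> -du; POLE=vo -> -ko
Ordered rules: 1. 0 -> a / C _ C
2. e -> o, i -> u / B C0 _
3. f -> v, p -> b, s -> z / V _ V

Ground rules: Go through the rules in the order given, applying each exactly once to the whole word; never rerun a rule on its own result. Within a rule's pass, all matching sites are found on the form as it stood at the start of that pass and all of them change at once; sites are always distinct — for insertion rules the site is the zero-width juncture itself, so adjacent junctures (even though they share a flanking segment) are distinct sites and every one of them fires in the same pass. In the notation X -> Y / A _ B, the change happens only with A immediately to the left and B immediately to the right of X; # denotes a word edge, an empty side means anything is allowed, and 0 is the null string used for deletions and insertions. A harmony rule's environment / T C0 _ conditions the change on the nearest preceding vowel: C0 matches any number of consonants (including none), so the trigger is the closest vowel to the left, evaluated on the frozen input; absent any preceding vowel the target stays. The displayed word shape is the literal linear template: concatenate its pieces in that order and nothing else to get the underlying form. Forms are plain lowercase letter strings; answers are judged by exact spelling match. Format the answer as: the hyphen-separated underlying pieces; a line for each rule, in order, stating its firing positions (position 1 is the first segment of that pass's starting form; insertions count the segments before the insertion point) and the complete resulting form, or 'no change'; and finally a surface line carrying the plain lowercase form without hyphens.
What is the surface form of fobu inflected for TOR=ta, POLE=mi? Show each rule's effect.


underlying: fobu-iz-ka
1. 0 -> a / C _ C: inserts after position(s) 6: fobuizaka
2. e -> o, i -> u / B C0 _: fires at position(s) 5: fobuuzaka
3. f -> v, p -> b, s -> z / V _ V: no change
surface: fobuuzaka


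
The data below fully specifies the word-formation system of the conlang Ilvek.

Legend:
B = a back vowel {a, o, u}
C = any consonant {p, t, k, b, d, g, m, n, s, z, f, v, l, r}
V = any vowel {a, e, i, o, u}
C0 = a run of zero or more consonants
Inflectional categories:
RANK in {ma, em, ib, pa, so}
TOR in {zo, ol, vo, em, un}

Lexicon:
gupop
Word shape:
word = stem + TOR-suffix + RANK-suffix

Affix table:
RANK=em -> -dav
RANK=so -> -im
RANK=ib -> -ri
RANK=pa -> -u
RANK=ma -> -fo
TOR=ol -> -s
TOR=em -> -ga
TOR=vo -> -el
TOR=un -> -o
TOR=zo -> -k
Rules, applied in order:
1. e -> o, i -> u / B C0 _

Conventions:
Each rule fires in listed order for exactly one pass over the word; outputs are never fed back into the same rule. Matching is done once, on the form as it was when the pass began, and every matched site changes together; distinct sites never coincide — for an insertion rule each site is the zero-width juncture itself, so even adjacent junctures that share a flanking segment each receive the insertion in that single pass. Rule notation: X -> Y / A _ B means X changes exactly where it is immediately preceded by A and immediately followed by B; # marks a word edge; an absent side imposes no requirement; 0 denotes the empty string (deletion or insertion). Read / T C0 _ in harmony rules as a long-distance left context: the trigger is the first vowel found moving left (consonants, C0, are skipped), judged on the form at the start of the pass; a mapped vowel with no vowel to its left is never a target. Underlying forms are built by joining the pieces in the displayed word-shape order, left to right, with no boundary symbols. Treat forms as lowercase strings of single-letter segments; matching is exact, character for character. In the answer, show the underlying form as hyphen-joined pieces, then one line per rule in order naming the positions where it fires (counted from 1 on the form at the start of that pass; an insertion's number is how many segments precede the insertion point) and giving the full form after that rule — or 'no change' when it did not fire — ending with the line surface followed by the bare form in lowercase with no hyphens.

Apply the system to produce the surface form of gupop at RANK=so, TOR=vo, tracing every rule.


underlying: gupop-el-im
1. e -> o, i -> u / B C0 _: fires at position(s) 6: gupopolim
surface: gupopolim


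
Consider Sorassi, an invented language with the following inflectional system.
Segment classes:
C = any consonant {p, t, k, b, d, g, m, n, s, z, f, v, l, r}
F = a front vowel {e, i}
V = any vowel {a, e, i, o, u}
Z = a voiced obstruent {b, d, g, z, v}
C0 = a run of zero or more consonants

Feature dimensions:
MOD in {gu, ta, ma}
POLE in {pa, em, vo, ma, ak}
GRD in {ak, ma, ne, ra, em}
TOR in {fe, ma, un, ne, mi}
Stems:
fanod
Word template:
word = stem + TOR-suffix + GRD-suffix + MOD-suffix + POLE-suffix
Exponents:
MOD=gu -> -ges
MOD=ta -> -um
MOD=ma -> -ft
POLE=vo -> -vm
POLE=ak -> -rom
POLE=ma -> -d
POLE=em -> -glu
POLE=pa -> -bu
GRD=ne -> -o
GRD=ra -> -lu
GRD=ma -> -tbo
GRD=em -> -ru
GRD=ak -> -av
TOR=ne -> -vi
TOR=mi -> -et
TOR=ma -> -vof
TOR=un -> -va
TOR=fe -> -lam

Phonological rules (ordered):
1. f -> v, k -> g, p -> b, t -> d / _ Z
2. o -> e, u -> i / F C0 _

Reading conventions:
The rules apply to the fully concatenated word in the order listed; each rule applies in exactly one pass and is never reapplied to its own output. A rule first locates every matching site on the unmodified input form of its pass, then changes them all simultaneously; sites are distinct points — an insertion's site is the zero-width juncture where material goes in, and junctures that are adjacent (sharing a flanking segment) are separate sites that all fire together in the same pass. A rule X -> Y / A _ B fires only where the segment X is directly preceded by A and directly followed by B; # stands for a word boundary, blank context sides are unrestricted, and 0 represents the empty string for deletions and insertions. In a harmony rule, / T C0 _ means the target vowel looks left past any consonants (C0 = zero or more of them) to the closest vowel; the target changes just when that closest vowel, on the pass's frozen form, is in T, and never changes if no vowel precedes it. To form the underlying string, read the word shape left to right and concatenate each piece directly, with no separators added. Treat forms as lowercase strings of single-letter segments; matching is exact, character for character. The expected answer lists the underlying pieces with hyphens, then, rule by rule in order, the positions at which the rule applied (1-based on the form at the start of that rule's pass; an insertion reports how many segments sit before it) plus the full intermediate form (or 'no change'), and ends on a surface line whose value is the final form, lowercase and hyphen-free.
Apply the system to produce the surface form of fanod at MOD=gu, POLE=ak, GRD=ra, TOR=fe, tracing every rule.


underlying: fanod-lam-lu-ges-rom
1. f -> v, k -> g, p -> b, t -> d / _ Z: no change
2. o -> e, u -> i / F C0 _: fires at position(s) 15: fanodlamlugesrem
surface: fanodlamlugesrem


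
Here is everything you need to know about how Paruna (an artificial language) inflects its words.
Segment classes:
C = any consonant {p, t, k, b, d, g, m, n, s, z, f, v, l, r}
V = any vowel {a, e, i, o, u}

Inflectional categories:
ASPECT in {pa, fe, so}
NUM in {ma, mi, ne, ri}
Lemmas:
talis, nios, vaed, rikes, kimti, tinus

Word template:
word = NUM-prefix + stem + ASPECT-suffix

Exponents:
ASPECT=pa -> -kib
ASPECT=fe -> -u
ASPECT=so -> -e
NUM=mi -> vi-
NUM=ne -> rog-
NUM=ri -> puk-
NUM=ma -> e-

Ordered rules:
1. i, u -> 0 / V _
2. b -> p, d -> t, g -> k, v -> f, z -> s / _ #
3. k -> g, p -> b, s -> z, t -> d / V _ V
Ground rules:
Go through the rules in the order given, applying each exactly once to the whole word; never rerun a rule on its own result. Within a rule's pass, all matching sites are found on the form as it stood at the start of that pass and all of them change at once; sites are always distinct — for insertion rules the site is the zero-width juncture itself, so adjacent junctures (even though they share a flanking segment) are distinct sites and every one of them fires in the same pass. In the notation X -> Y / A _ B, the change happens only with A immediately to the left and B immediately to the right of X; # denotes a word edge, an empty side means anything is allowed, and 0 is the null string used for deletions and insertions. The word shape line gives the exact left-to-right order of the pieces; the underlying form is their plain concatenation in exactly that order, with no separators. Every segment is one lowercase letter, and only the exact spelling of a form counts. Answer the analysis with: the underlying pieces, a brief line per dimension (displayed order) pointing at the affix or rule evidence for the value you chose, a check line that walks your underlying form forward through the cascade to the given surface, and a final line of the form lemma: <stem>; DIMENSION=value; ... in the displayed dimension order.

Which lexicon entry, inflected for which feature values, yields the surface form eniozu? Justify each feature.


underlying: e-nios-u
ASPECT=fe - signalled by the affix -u
NUM=ma - signalled by the affix e-
check: eniosu -> eniosu -> eniosu -> eniozu
lemma: nios; ASPECT=fe; NUM=ma


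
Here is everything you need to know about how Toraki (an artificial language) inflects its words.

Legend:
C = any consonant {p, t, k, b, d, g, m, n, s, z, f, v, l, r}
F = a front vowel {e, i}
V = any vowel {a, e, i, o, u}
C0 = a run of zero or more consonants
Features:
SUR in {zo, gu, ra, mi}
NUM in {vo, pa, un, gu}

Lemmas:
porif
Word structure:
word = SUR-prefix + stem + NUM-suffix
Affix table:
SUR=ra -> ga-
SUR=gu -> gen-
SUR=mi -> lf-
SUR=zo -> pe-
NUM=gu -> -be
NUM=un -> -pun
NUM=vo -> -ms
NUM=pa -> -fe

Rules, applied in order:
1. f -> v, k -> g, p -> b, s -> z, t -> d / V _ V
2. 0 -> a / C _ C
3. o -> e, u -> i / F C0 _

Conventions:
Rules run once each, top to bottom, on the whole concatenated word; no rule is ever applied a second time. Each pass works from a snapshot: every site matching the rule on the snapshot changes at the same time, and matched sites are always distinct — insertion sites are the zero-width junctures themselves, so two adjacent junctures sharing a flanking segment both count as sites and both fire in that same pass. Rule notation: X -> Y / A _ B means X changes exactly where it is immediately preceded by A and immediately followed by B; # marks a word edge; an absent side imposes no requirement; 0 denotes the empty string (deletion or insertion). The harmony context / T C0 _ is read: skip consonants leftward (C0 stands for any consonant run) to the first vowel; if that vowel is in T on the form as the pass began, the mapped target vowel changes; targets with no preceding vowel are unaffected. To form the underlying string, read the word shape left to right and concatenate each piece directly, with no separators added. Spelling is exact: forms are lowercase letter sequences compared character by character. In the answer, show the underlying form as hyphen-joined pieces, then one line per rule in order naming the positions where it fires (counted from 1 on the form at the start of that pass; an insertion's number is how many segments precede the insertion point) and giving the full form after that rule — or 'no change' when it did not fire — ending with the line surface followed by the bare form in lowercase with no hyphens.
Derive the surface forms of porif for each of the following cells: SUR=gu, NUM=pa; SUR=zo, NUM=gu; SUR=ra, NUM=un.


cell SUR=gu, NUM=pa:
underlying: gen-porif-fe
1. f -> v, k -> g, p -> b, s -> z, t -> d / V _ V: no change
2. 0 -> a / C _ C: inserts after position(s) 3, 8: genaporifafe
3. o -> e, u -> i / F C0 _: no change
surface: genaporifafe

cell SUR=zo, NUM=gu:
underlying: pe-porif-be
1. f -> v, k -> g, p -> b, s -> z, t -> d / V _ V: fires at position(s) 3: peborifbe
2. 0 -> a / C _ C: inserts after position(s) 7: peborifabe
3. o -> e, u -> i / F C0 _: fires at position(s) 4: peberifabe
surface: peberifabe

cell SUR=ra, NUM=un:
underlying: ga-porif-pun
1. f -> v, k -> g, p -> b, s -> z, t -> d / V _ V: fires at position(s) 3: gaborifpun
2. 0 -> a / C _ C: inserts after position(s) 7: gaborifapun
3. o -> e, u -> i / F C0 _: no change
surface: gaborifapun


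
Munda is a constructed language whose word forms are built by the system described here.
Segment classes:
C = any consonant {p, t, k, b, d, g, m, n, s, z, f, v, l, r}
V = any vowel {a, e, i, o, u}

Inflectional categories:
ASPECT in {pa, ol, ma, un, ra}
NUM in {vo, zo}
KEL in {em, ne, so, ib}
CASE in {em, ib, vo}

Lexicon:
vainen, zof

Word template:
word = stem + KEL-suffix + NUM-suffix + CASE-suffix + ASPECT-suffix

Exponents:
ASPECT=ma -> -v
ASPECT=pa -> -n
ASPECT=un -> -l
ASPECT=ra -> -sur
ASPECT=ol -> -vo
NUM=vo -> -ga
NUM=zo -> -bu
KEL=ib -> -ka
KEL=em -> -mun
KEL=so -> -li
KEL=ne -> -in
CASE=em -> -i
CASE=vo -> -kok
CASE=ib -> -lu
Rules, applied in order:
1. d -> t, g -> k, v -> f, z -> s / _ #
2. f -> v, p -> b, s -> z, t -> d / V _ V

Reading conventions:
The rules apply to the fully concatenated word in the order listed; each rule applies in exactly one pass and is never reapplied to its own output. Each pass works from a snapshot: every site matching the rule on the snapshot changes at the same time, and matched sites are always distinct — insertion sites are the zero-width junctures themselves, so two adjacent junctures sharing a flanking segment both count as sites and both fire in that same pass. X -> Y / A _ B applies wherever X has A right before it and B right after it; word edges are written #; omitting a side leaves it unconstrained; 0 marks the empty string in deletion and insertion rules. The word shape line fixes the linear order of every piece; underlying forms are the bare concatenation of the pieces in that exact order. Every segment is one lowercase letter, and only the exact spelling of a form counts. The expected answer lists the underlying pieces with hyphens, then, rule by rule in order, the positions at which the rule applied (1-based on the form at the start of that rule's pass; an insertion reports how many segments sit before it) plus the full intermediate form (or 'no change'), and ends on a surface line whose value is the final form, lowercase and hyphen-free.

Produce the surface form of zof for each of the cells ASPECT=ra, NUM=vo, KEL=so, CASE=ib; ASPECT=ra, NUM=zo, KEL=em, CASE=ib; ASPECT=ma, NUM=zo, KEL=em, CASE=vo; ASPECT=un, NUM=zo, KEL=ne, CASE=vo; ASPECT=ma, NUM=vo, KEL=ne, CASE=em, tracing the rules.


cell ASPECT=ra, NUM=vo, KEL=so, CASE=ib:
underlying: zof-li-ga-lu-sur
1. d -> t, g -> k, v -> f, z -> s / _ #: no change
2. f -> v, p -> b, s -> z, t -> d / V _ V: fires at position(s) 10: zofligaluzur
surface: zofligaluzur

cell ASPECT=ra, NUM=zo, KEL=em, CASE=ib:
underlying: zof-mun-bu-lu-sur
1. d -> t, g -> k, v -> f, z -> s / _ #: no change
2. f -> v, p -> b, s -> z, t -> d / V _ V: fires at position(s) 11: zofmunbuluzur
surface: zofmunbuluzur

cell ASPECT=ma, NUM=zo, KEL=em, CASE=vo:
underlying: zof-mun-bu-kok-v
1. d -> t, g -> k, v -> f, z -> s / _ #: fires at position(s) 12: zofmunbukokf
2. f -> v, p -> b, s -> z, t -> d / V _ V: no change
surface: zofmunbukokf

cell ASPECT=un, NUM=zo, KEL=ne, CASE=vo:
underlying: zof-in-bu-kok-l
1. d -> t, g -> k, v -> f, z -> s / _ #: no change
2. f -> v, p -> b, s -> z, t -> d / V _ V: fires at position(s) 3: zovinbukokl
surface: zovinbukokl

cell ASPECT=ma, NUM=vo, KEL=ne, CASE=em:
underlying: zof-in-ga-i-v
1. d -> t, g -> k, v -> f, z -> s / _ #: fires at position(s) 9: zofingaif
2. f -> v, p -> b, s -> z, t -> d / V _ V: fires at position(s) 3: zovingaif
surface: zovingaif


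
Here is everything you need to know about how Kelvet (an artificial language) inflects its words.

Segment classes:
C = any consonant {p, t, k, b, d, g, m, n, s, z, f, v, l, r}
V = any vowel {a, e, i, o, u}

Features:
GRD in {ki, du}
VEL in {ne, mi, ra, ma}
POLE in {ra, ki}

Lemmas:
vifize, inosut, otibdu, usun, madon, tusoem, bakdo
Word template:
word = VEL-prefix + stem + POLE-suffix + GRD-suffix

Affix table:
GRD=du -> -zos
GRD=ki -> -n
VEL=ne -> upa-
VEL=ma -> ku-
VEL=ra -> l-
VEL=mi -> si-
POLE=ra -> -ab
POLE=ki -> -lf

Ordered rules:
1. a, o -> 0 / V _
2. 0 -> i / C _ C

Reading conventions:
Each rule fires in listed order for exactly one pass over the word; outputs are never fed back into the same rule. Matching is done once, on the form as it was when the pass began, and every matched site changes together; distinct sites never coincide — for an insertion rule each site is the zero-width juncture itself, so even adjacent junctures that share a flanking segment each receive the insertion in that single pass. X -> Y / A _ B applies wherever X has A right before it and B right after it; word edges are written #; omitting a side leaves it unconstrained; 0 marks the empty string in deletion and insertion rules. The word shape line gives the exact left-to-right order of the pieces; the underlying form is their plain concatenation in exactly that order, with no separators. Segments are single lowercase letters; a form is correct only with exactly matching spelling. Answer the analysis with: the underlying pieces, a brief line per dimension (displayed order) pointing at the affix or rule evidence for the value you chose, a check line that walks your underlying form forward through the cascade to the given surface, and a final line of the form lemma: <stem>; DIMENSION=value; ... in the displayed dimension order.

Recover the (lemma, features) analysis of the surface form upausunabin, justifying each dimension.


underlying: upa-usun-ab-n
GRD=ki - signalled by the affix -n
VEL=ne - signalled by the affix upa-
POLE=ra - signalled by the affix -ab
check: upausunabn -> upausunabn -> upausunabin
lemma: usun; GRD=ki; VEL=ne; POLE=ra


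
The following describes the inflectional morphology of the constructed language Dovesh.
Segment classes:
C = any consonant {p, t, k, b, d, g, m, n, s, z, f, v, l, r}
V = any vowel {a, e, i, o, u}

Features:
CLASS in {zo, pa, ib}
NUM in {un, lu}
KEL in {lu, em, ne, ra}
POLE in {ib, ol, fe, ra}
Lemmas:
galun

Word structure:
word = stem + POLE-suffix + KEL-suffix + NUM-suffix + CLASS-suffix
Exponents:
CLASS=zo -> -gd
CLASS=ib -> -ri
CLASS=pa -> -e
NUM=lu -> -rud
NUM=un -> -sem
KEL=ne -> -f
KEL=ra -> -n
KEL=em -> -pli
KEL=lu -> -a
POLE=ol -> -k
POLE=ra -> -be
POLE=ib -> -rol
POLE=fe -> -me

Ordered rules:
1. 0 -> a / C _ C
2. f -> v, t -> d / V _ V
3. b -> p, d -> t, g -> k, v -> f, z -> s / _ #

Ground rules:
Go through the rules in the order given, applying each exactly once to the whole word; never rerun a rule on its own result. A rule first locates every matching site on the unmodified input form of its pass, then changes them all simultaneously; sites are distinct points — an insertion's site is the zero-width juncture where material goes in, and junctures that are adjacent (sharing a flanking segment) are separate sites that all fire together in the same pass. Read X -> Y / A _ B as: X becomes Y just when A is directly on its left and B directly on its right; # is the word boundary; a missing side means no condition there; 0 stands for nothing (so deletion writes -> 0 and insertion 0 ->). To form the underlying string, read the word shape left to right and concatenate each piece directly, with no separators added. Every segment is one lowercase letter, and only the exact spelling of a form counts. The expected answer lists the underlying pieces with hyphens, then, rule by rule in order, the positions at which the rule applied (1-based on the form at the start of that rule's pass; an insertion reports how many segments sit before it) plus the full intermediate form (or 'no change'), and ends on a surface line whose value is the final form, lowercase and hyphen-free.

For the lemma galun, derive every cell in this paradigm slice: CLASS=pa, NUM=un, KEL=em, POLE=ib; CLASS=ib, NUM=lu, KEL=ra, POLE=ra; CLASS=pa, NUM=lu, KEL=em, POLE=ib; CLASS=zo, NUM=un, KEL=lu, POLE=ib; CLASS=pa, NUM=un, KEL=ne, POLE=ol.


cell CLASS=pa, NUM=un, KEL=em, POLE=ib:
underlying: galun-rol-pli-sem-e
1. 0 -> a / C _ C: inserts after position(s) 5, 8, 9: galunarolapaliseme
2. f -> v, t -> d / V _ V: no change
3. b -> p, d -> t, g -> k, v -> f, z -> s / _ #: no change
surface: galunarolapaliseme

cell CLASS=ib, NUM=lu, KEL=ra, POLE=ra:
underlying: galun-be-n-rud-ri
1. 0 -> a / C _ C: inserts after position(s) 5, 8, 11: galunabenarudari
2. f -> v, t -> d / V _ V: no change
3. b -> p, d -> t, g -> k, v -> f, z -> s / _ #: no change
surface: galunabenarudari

cell CLASS=pa, NUM=lu, KEL=em, POLE=ib:
underlying: galun-rol-pli-rud-e
1. 0 -> a / C _ C: inserts after position(s) 5, 8, 9: galunarolapalirude
2. f -> v, t -> d / V _ V: no change
3. b -> p, d -> t, g -> k, v -> f, z -> s / _ #: no change
surface: galunarolapalirude

cell CLASS=zo, NUM=un, KEL=lu, POLE=ib:
underlying: galun-rol-a-sem-gd
1. 0 -> a / C _ C: inserts after position(s) 5, 12, 13: galunarolasemagad
2. f -> v, t -> d / V _ V: no change
3. b -> p, d -> t, g -> k, v -> f, z -> s / _ #: fires at position(s) 17: galunarolasemagat
surface: galunarolasemagat

cell CLASS=pa, NUM=un, KEL=ne, POLE=ol:
underlying: galun-k-f-sem-e
1. 0 -> a / C _ C: inserts after position(s) 5, 6, 7: galunakafaseme
2. f -> v, t -> d / V _ V: fires at position(s) 9: galunakavaseme
3. b -> p, d -> t, g -> k, v -> f, z -> s / _ #: no change
surface: galunakavaseme
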